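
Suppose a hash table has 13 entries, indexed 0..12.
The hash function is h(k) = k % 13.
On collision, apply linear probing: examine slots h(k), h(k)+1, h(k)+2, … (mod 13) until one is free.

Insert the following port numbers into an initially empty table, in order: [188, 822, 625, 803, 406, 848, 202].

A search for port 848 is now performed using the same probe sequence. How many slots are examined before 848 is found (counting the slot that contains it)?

Insert 188: h=6, slot 6 empty → index 6.
Insert 822: h=3, slot 3 empty → index 3.
Insert 625: h=1, slot 1 empty → index 1.
Insert 803: h=10, slot 10 empty → index 10.
Insert 406: h=3, slot 3 occupied → index 4.
Insert 848: h=3, slots 3,4 occupied → index 5.
Insert 202: h=7, slot 7 empty → index 7.
Table: [—, 625, —, 822, 406, 848, 188, 202, —, —, 803, —, —]
Lookup 848: h=3, probe 3,4,5 → found at 5.

3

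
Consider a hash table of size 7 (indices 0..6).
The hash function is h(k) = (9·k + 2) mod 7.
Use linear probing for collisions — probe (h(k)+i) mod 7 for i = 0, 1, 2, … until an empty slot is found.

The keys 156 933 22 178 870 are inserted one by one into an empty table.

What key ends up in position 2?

156: h=6 => slot 6
933: h=6, probe 6,0 => slot 0
22: h=4 => slot 4
178: h=1 => slot 1
870: h=6, probe 6,0,1,2 => slot 2
Table: [933, 178, 870, —, 22, —, 156]

870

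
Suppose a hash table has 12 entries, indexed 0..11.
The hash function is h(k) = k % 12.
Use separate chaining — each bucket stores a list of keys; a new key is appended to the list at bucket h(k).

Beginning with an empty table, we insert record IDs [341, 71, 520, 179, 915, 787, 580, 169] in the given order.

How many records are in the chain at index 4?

341 → bucket 5
71 → bucket 11
520 → bucket 4
179 → bucket 11 (collision)
915 → bucket 3
787 → bucket 7
580 → bucket 4 (collision)
169 → bucket 1
Final buckets:
0: —
1: 169
2: —
3: 915
4: 520 -> 580
5: 341
6: —
7: 787
8: —
9: —
10: —
11: 71 -> 179

2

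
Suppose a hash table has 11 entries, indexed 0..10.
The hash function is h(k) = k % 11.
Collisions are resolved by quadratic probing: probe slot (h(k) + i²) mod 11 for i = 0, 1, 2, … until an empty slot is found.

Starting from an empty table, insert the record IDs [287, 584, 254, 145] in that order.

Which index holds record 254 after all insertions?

Insert 287: h=1, slot 1 empty → index 1.
Insert 584: h=1, slot 1 occupied → index 2.
Insert 254: h=1, slots 1,2 occupied → index 5.
Insert 145: h=2, slot 2 occupied → index 3.
Table: [-, 287, 584, 145, -, 254, -, -, -, -, -]

5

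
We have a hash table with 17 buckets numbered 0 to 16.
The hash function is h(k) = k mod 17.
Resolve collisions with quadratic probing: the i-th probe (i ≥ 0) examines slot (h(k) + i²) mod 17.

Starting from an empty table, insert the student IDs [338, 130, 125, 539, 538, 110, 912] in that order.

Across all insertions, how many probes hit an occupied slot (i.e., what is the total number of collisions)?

7

338: h=15 -> slot 15
130: h=11 -> slot 11
125: h=6 -> slot 6
539: h=12 -> slot 12
538: h=11, probe 11,12,15,3 -> slot 3
110: h=8 -> slot 8
912: h=11, probe 11,12,15,3,10 -> slot 10
Table: [-, -, -, 538, -, -, 125, -, 110, -, 912, 130, 539, -, -, 338, -]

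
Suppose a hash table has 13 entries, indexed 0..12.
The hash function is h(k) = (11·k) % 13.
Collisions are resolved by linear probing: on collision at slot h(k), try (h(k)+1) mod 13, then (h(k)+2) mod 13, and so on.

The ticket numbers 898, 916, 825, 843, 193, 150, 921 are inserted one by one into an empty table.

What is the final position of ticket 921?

898: h=11 -> slot 11
916: h=1 -> slot 1
825: h=1, probe 1,2 -> slot 2
843: h=4 -> slot 4
193: h=4, probe 4,5 -> slot 5
150: h=12 -> slot 12
921: h=4, probe 4,5,6 -> slot 6
Table: [∅, 916, 825, ∅, 843, 193, 921, ∅, ∅, ∅, ∅, 898, 150]

6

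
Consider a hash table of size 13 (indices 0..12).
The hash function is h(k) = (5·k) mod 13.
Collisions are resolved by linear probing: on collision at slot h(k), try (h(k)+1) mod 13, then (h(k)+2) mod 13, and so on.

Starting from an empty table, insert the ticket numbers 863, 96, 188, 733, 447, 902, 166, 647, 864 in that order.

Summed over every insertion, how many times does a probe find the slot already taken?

863: h=12 -> slot 12
96: h=12, probe 12,0 -> slot 0
188: h=4 -> slot 4
733: h=12, probe 12,0,1 -> slot 1
447: h=12, probe 12,0,1,2 -> slot 2
902: h=12, probe 12,0,1,2,3 -> slot 3
166: h=11 -> slot 11
647: h=11, probe 11,12,0,1,2,3,4,5 -> slot 5
864: h=4, probe 4,5,6 -> slot 6
Table: [96, 733, 447, 902, 188, 647, 864, —, —, —, —, 166, 863]

19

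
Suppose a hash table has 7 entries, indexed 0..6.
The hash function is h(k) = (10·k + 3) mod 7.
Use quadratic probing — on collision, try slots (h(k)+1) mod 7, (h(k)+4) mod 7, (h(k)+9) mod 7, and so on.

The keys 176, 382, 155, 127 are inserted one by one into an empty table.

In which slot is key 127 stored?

3

176: h=6 -> slot 6
382: h=1 -> slot 1
155: h=6, probe 6,0 -> slot 0
127: h=6, probe 6,0,3 -> slot 3
Table: [155, 382, —, 127, —, —, 176]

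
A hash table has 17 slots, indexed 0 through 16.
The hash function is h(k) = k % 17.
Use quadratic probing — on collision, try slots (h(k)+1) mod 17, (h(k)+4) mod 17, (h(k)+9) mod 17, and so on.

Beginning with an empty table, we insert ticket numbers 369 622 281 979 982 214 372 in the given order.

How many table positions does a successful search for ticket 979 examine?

2

369 hashes to 12; slot 12 is free -> place at 12.
622 hashes to 10; slot 10 is free -> place at 10.
281 hashes to 9; slot 9 is free -> place at 9.
979 hashes to 10; 10 taken -> place at 11.
982 hashes to 13; slot 13 is free -> place at 13.
214 hashes to 10; 10,11 taken -> place at 14.
372 hashes to 15; slot 15 is free -> place at 15.
Table: [-, -, -, -, -, -, -, -, -, 281, 622, 979, 369, 982, 214, 372, -]
Lookup 979: h=10, probe 10,11 → found at 11.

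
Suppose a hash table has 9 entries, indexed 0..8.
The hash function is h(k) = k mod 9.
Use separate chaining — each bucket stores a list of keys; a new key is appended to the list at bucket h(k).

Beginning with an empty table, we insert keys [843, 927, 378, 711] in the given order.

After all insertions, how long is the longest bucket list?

3

843 -> bucket 6
927 -> bucket 0
378 -> bucket 0 (collision)
711 -> bucket 0 (collision)
Final buckets:
0: 927 -> 378 -> 711
1: -
2: -
3: -
4: -
5: -
6: 843
7: -
8: -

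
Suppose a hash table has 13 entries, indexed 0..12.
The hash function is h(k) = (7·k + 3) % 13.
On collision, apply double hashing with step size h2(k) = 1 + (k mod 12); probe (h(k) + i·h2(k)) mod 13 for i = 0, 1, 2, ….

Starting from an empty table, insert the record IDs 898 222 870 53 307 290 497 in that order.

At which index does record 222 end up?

4

898 hashes to 10; slot 10 is free → place at 10.
222 hashes to 10, h2=7; 10 taken → place at 4.
870 hashes to 9; slot 9 is free → place at 9.
53 hashes to 10, h2=6; 10 taken → place at 3.
307 hashes to 7; slot 7 is free → place at 7.
290 hashes to 5; slot 5 is free → place at 5.
497 hashes to 11; slot 11 is free → place at 11.
Table: [_, _, _, 53, 222, 290, _, 307, _, 870, 898, 497, _]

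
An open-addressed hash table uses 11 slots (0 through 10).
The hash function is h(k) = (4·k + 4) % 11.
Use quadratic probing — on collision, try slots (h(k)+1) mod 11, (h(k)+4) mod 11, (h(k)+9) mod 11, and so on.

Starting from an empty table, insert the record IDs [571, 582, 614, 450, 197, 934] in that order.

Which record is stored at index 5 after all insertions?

934

Insert 571: h=0, slot 0 empty -> index 0.
Insert 582: h=0, slot 0 occupied -> index 1.
Insert 614: h=7, slot 7 empty -> index 7.
Insert 450: h=0, slots 0,1 occupied -> index 4.
Insert 197: h=0, slots 0,1,4 occupied -> index 9.
Insert 934: h=0, slots 0,1,4,9 occupied -> index 5.
Table: [571, 582, ., ., 450, 934, ., 614, ., 197, .]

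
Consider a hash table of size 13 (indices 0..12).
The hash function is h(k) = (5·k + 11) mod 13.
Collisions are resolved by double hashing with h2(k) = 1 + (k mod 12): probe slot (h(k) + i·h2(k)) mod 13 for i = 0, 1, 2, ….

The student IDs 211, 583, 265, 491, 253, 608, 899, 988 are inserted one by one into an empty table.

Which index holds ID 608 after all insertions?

Insert 211: h=0, slot 0 empty -> index 0.
Insert 583: h=1, slot 1 empty -> index 1.
Insert 265: h=10, slot 10 empty -> index 10.
Insert 491: h=9, slot 9 empty -> index 9.
Insert 253: h=2, slot 2 empty -> index 2.
Insert 608: h=9, h2=9, slot 9 occupied -> index 5.
Insert 899: h=8, slot 8 empty -> index 8.
Insert 988: h=11, slot 11 empty -> index 11.
Table: [211, 583, 253, —, —, 608, —, —, 899, 491, 265, 988, —]

5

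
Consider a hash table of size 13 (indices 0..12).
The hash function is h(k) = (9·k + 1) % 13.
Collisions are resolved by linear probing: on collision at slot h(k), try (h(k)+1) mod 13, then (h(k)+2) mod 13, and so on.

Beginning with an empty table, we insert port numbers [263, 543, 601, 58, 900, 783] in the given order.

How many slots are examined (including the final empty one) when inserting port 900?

263 hashes to 2; slot 2 is free → place at 2.
543 hashes to 0; slot 0 is free → place at 0.
601 hashes to 2; 2 taken → place at 3.
58 hashes to 3; 3 taken → place at 4.
900 hashes to 2; 2,3,4 taken → place at 5.
783 hashes to 2; 2,3,4,5 taken → place at 6.
Table: [543, -, 263, 601, 58, 900, 783, -, -, -, -, -, -]

4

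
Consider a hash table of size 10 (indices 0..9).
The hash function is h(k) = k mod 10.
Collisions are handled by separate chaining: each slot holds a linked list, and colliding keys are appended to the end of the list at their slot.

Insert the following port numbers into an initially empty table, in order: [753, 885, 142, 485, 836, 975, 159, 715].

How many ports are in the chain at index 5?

4

753 → bucket 3
885 → bucket 5
142 → bucket 2
485 → bucket 5 (collision)
836 → bucket 6
975 → bucket 5 (collision)
159 → bucket 9
715 → bucket 5 (collision)
Final buckets:
0: _
1: _
2: 142
3: 753
4: _
5: 885 -> 485 -> 975 -> 715
6: 836
7: _
8: _
9: 159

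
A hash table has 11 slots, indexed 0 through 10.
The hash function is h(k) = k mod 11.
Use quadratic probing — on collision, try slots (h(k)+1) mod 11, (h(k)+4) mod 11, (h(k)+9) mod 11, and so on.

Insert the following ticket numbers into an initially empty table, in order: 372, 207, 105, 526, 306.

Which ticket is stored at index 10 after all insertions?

372: h=9 -> slot 9
207: h=9, probe 9,10 -> slot 10
105: h=6 -> slot 6
526: h=9, probe 9,10,2 -> slot 2
306: h=9, probe 9,10,2,7 -> slot 7
Table: [., ., 526, ., ., ., 105, 306, ., 372, 207]

207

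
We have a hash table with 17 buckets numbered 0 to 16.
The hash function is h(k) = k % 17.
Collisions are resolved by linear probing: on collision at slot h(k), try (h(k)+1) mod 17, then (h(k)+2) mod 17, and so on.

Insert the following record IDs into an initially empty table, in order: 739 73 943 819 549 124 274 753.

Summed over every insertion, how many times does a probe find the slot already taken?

Insert 739: h=8, slot 8 empty → index 8.
Insert 73: h=5, slot 5 empty → index 5.
Insert 943: h=8, slot 8 occupied → index 9.
Insert 819: h=3, slot 3 empty → index 3.
Insert 549: h=5, slot 5 occupied → index 6.
Insert 124: h=5, slots 5,6 occupied → index 7.
Insert 274: h=2, slot 2 empty → index 2.
Insert 753: h=5, slots 5,6,7,8,9 occupied → index 10.
Table: [-, -, 274, 819, -, 73, 549, 124, 739, 943, 753, -, -, -, -, -, -]

9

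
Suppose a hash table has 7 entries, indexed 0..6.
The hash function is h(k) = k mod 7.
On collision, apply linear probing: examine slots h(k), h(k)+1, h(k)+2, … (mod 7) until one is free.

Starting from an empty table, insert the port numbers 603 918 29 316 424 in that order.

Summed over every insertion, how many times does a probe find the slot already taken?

7

603: h=1 -> slot 1
918: h=1, probe 1,2 -> slot 2
29: h=1, probe 1,2,3 -> slot 3
316: h=1, probe 1,2,3,4 -> slot 4
424: h=4, probe 4,5 -> slot 5
Table: [-, 603, 918, 29, 316, 424, -]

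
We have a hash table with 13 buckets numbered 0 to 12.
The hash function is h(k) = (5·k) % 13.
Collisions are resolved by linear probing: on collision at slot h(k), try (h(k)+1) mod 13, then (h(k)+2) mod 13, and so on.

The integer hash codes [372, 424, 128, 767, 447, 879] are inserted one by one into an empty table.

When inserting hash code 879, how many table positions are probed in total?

Insert 372: h=1, slot 1 empty -> index 1.
Insert 424: h=1, slot 1 occupied -> index 2.
Insert 128: h=3, slot 3 empty -> index 3.
Insert 767: h=0, slot 0 empty -> index 0.
Insert 447: h=12, slot 12 empty -> index 12.
Insert 879: h=1, slots 1,2,3 occupied -> index 4.
Table: [767, 372, 424, 128, 879, ., ., ., ., ., ., ., 447]

4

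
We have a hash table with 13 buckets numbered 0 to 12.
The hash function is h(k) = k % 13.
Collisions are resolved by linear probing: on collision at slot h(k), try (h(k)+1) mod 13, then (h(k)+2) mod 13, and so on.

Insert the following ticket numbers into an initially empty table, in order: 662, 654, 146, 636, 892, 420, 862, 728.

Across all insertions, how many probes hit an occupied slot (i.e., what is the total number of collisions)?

5

Insert 662: h=12, slot 12 empty -> index 12.
Insert 654: h=4, slot 4 empty -> index 4.
Insert 146: h=3, slot 3 empty -> index 3.
Insert 636: h=12, slot 12 occupied -> index 0.
Insert 892: h=8, slot 8 empty -> index 8.
Insert 420: h=4, slot 4 occupied -> index 5.
Insert 862: h=4, slots 4,5 occupied -> index 6.
Insert 728: h=0, slot 0 occupied -> index 1.
Table: [636, 728, ∅, 146, 654, 420, 862, ∅, 892, ∅, ∅, ∅, 662]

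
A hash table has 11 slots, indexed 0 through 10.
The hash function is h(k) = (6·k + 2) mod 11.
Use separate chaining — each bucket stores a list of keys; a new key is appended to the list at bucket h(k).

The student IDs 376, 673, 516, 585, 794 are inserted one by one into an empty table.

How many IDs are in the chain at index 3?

376 → bucket 3
673 → bucket 3 (collision)
516 → bucket 7
585 → bucket 3 (collision)
794 → bucket 3 (collision)
Final buckets:
0: .
1: .
2: .
3: 376 -> 673 -> 585 -> 794
4: .
5: .
6: .
7: 516
8: .
9: .
10: .

4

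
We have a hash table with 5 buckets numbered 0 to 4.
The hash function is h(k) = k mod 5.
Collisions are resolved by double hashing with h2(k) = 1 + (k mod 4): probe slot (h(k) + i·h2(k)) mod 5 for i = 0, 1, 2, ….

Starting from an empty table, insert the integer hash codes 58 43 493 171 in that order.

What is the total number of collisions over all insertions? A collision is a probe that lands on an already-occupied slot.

2

58 hashes to 3; slot 3 is free → place at 3.
43 hashes to 3, h2=4; 3 taken → place at 2.
493 hashes to 3, h2=2; 3 taken → place at 0.
171 hashes to 1; slot 1 is free → place at 1.
Table: [493, 171, 43, 58, ∅]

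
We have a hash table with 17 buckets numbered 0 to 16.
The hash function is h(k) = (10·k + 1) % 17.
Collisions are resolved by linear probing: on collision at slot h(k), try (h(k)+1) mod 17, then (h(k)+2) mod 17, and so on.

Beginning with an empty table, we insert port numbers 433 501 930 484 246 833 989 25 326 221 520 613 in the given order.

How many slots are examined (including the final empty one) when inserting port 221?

433 hashes to 13; slot 13 is free → place at 13.
501 hashes to 13; 13 taken → place at 14.
930 hashes to 2; slot 2 is free → place at 2.
484 hashes to 13; 13,14 taken → place at 15.
246 hashes to 13; 13,14,15 taken → place at 16.
833 hashes to 1; slot 1 is free → place at 1.
989 hashes to 14; 14,15,16 taken → place at 0.
25 hashes to 13; 13,14,15,16,0,1,2 taken → place at 3.
326 hashes to 14; 14,15,16,0,1,2,3 taken → place at 4.
221 hashes to 1; 1,2,3,4 taken → place at 5.
520 hashes to 16; 16,0,1,2,3,4,5 taken → place at 6.
613 hashes to 11; slot 11 is free → place at 11.
Table: [989, 833, 930, 25, 326, 221, 520, —, —, —, —, 613, —, 433, 501, 484, 246]

5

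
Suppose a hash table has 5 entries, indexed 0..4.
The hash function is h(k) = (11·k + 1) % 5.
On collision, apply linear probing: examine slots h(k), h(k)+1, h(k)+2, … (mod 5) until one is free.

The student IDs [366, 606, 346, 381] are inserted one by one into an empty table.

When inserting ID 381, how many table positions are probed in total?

4

366: h=2 → slot 2
606: h=2, probe 2,3 → slot 3
346: h=2, probe 2,3,4 → slot 4
381: h=2, probe 2,3,4,0 → slot 0
Table: [381, -, 366, 606, 346]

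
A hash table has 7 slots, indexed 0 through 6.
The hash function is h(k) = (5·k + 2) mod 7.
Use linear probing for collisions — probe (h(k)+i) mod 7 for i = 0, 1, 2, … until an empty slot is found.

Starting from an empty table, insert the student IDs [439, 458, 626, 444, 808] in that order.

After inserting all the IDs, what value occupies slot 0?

439: h=6 -> slot 6
458: h=3 -> slot 3
626: h=3, probe 3,4 -> slot 4
444: h=3, probe 3,4,5 -> slot 5
808: h=3, probe 3,4,5,6,0 -> slot 0
Table: [808, _, _, 458, 626, 444, 439]

808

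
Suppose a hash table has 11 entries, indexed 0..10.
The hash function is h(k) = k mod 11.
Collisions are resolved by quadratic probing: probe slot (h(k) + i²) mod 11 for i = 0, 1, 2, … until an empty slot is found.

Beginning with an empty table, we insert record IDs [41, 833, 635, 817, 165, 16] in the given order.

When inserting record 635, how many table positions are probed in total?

3

41: h=8 -> slot 8
833: h=8, probe 8,9 -> slot 9
635: h=8, probe 8,9,1 -> slot 1
817: h=3 -> slot 3
165: h=0 -> slot 0
16: h=5 -> slot 5
Table: [165, 635, _, 817, _, 16, _, _, 41, 833, _]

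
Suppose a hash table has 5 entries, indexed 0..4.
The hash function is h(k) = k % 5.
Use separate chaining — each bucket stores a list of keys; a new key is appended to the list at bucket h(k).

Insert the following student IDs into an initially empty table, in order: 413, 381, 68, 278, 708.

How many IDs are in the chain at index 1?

Insert 413: h=3, bucket 3 empty → new chain.
Insert 381: h=1, bucket 1 empty → new chain.
Insert 68: h=3, bucket 3 nonempty → append to chain.
Insert 278: h=3, bucket 3 nonempty → append to chain.
Insert 708: h=3, bucket 3 nonempty → append to chain.
Final buckets:
0: -
1: 381
2: -
3: 413 -> 68 -> 278 -> 708
4: -

1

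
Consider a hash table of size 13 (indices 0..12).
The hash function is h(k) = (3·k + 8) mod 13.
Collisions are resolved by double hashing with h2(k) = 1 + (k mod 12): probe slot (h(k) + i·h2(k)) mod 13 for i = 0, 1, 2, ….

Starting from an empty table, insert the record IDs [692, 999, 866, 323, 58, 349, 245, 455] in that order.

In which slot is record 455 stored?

692: h=4 => slot 4
999: h=2 => slot 2
866: h=6 => slot 6
323: h=2, h2=12, probe 2,1 => slot 1
58: h=0 => slot 0
349: h=2, h2=2, probe 2,4,6,8 => slot 8
245: h=2, h2=6, probe 2,8,1,7 => slot 7
455: h=8, h2=12, probe 8,7,6,5 => slot 5
Table: [58, 323, 999, _, 692, 455, 866, 245, 349, _, _, _, _]

5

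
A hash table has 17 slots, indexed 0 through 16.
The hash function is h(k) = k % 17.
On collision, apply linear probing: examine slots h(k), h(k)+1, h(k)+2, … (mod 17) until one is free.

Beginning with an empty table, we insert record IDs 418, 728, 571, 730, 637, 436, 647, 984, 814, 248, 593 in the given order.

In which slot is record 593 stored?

2

Insert 418: h=10, slot 10 empty => index 10.
Insert 728: h=14, slot 14 empty => index 14.
Insert 571: h=10, slot 10 occupied => index 11.
Insert 730: h=16, slot 16 empty => index 16.
Insert 637: h=8, slot 8 empty => index 8.
Insert 436: h=11, slot 11 occupied => index 12.
Insert 647: h=1, slot 1 empty => index 1.
Insert 984: h=15, slot 15 empty => index 15.
Insert 814: h=15, slots 15,16 occupied => index 0.
Insert 248: h=10, slots 10,11,12 occupied => index 13.
Insert 593: h=15, slots 15,16,0,1 occupied => index 2.
Table: [814, 647, 593, ∅, ∅, ∅, ∅, ∅, 637, ∅, 418, 571, 436, 248, 728, 984, 730]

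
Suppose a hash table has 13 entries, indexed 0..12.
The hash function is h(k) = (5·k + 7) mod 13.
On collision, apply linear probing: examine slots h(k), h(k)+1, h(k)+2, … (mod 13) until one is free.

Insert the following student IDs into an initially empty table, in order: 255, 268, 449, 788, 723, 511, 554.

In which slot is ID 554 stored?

Insert 255: h=8, slot 8 empty -> index 8.
Insert 268: h=8, slot 8 occupied -> index 9.
Insert 449: h=3, slot 3 empty -> index 3.
Insert 788: h=8, slots 8,9 occupied -> index 10.
Insert 723: h=8, slots 8,9,10 occupied -> index 11.
Insert 511: h=1, slot 1 empty -> index 1.
Insert 554: h=8, slots 8,9,10,11 occupied -> index 12.
Table: [-, 511, -, 449, -, -, -, -, 255, 268, 788, 723, 554]

12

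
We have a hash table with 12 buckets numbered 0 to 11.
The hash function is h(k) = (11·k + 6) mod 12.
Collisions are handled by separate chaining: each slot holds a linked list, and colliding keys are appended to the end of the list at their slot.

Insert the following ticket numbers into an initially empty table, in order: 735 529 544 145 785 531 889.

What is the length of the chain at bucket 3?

Insert 735: h=3, bucket 3 empty → new chain.
Insert 529: h=5, bucket 5 empty → new chain.
Insert 544: h=2, bucket 2 empty → new chain.
Insert 145: h=5, bucket 5 nonempty → append to chain.
Insert 785: h=1, bucket 1 empty → new chain.
Insert 531: h=3, bucket 3 nonempty → append to chain.
Insert 889: h=5, bucket 5 nonempty → append to chain.
Final buckets:
0: -
1: 785
2: 544
3: 735 -> 531
4: -
5: 529 -> 145 -> 889
6: -
7: -
8: -
9: -
10: -
11: -

2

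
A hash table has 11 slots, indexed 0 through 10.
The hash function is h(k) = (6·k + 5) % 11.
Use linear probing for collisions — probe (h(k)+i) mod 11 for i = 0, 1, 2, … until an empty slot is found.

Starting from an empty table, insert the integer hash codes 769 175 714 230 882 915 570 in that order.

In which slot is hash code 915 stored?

7

769 hashes to 10; slot 10 is free => place at 10.
175 hashes to 10; 10 taken => place at 0.
714 hashes to 10; 10,0 taken => place at 1.
230 hashes to 10; 10,0,1 taken => place at 2.
882 hashes to 6; slot 6 is free => place at 6.
915 hashes to 6; 6 taken => place at 7.
570 hashes to 4; slot 4 is free => place at 4.
Table: [175, 714, 230, -, 570, -, 882, 915, -, -, 769]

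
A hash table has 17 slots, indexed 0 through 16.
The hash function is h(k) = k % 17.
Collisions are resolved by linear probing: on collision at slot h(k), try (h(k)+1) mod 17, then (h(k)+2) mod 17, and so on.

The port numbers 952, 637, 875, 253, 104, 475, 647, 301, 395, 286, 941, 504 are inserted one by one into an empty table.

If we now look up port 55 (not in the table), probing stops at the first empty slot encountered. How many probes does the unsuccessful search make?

2

952: h=0 -> slot 0
637: h=8 -> slot 8
875: h=8, probe 8,9 -> slot 9
253: h=15 -> slot 15
104: h=2 -> slot 2
475: h=16 -> slot 16
647: h=1 -> slot 1
301: h=12 -> slot 12
395: h=4 -> slot 4
286: h=14 -> slot 14
941: h=6 -> slot 6
504: h=11 -> slot 11
Table: [952, 647, 104, ∅, 395, ∅, 941, ∅, 637, 875, ∅, 504, 301, ∅, 286, 253, 475]
Lookup 55: h=4, probe 4,5 → slot 5 empty, not found.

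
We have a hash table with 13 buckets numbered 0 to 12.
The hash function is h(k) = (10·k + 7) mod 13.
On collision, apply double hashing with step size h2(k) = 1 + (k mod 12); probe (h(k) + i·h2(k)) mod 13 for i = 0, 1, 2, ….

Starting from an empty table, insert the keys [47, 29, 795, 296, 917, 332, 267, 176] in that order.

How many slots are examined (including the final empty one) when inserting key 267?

3

47: h=9 => slot 9
29: h=11 => slot 11
795: h=1 => slot 1
296: h=3 => slot 3
917: h=12 => slot 12
332: h=12, h2=9, probe 12,8 => slot 8
267: h=12, h2=4, probe 12,3,7 => slot 7
176: h=12, h2=9, probe 12,8,4 => slot 4
Table: [_, 795, _, 296, 176, _, _, 267, 332, 47, _, 29, 917]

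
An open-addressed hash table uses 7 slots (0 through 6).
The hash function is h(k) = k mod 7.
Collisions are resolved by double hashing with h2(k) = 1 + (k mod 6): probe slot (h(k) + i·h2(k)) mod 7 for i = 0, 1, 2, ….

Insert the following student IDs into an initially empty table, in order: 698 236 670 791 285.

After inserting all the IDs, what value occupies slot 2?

Insert 698: h=5, slot 5 empty => index 5.
Insert 236: h=5, h2=3, slot 5 occupied => index 1.
Insert 670: h=5, h2=5, slot 5 occupied => index 3.
Insert 791: h=0, slot 0 empty => index 0.
Insert 285: h=5, h2=4, slot 5 occupied => index 2.
Table: [791, 236, 285, 670, ., 698, .]

285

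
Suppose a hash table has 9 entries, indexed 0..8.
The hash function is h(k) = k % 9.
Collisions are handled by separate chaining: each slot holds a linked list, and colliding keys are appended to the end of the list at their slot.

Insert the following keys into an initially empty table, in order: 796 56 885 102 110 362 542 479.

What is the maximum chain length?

796 → bucket 4
56 → bucket 2
885 → bucket 3
102 → bucket 3 (collision)
110 → bucket 2 (collision)
362 → bucket 2 (collision)
542 → bucket 2 (collision)
479 → bucket 2 (collision)
Final buckets:
0: _
1: _
2: 56 -> 110 -> 362 -> 542 -> 479
3: 885 -> 102
4: 796
5: _
6: _
7: _
8: _

5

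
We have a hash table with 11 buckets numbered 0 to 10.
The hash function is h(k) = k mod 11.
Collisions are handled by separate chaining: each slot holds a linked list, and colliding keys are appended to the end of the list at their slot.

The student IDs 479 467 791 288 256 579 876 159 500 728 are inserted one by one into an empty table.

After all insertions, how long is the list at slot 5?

Insert 479: h=6, bucket 6 empty → new chain.
Insert 467: h=5, bucket 5 empty → new chain.
Insert 791: h=10, bucket 10 empty → new chain.
Insert 288: h=2, bucket 2 empty → new chain.
Insert 256: h=3, bucket 3 empty → new chain.
Insert 579: h=7, bucket 7 empty → new chain.
Insert 876: h=7, bucket 7 nonempty → append to chain.
Insert 159: h=5, bucket 5 nonempty → append to chain.
Insert 500: h=5, bucket 5 nonempty → append to chain.
Insert 728: h=2, bucket 2 nonempty → append to chain.
Final buckets:
0: —
1: —
2: 288 -> 728
3: 256
4: —
5: 467 -> 159 -> 500
6: 479
7: 579 -> 876
8: —
9: —
10: 791

3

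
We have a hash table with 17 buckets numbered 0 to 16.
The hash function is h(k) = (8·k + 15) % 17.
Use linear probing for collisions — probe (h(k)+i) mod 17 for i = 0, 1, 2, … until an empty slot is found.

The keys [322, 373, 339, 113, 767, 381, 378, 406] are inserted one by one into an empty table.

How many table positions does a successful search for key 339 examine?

3

322 hashes to 7; slot 7 is free => place at 7.
373 hashes to 7; 7 taken => place at 8.
339 hashes to 7; 7,8 taken => place at 9.
113 hashes to 1; slot 1 is free => place at 1.
767 hashes to 14; slot 14 is free => place at 14.
381 hashes to 3; slot 3 is free => place at 3.
378 hashes to 13; slot 13 is free => place at 13.
406 hashes to 16; slot 16 is free => place at 16.
Table: [-, 113, -, 381, -, -, -, 322, 373, 339, -, -, -, 378, 767, -, 406]
Lookup 339: h=7, probe 7,8,9 → found at 9.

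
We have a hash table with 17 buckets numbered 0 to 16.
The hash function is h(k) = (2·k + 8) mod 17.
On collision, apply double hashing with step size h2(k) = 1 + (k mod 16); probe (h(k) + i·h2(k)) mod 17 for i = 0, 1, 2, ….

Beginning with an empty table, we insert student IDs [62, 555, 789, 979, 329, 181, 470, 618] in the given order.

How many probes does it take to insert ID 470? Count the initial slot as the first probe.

62 hashes to 13; slot 13 is free => place at 13.
555 hashes to 13, h2=12; 13 taken => place at 8.
789 hashes to 5; slot 5 is free => place at 5.
979 hashes to 11; slot 11 is free => place at 11.
329 hashes to 3; slot 3 is free => place at 3.
181 hashes to 13, h2=6; 13 taken => place at 2.
470 hashes to 13, h2=7; 13,3 taken => place at 10.
618 hashes to 3, h2=11; 3 taken => place at 14.
Table: [∅, ∅, 181, 329, ∅, 789, ∅, ∅, 555, ∅, 470, 979, ∅, 62, 618, ∅, ∅]

3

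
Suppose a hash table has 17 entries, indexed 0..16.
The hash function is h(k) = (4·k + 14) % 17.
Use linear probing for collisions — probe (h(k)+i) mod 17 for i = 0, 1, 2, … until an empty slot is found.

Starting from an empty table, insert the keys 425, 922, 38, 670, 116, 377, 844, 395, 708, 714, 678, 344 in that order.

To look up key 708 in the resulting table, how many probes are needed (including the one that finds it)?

4

Insert 425: h=14, slot 14 empty -> index 14.
Insert 922: h=13, slot 13 empty -> index 13.
Insert 38: h=13, slots 13,14 occupied -> index 15.
Insert 670: h=8, slot 8 empty -> index 8.
Insert 116: h=2, slot 2 empty -> index 2.
Insert 377: h=9, slot 9 empty -> index 9.
Insert 844: h=7, slot 7 empty -> index 7.
Insert 395: h=13, slots 13,14,15 occupied -> index 16.
Insert 708: h=7, slots 7,8,9 occupied -> index 10.
Insert 714: h=14, slots 14,15,16 occupied -> index 0.
Insert 678: h=6, slot 6 empty -> index 6.
Insert 344: h=13, slots 13,14,15,16,0 occupied -> index 1.
Table: [714, 344, 116, —, —, —, 678, 844, 670, 377, 708, —, —, 922, 425, 38, 395]
Lookup 708: h=7, probe 7,8,9,10 → found at 10.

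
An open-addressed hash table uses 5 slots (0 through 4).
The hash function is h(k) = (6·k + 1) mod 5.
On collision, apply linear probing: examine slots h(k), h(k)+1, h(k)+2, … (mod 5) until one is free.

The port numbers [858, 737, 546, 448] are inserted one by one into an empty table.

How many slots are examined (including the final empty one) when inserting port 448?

2

858: h=4 -> slot 4
737: h=3 -> slot 3
546: h=2 -> slot 2
448: h=4, probe 4,0 -> slot 0
Table: [448, ∅, 546, 737, 858]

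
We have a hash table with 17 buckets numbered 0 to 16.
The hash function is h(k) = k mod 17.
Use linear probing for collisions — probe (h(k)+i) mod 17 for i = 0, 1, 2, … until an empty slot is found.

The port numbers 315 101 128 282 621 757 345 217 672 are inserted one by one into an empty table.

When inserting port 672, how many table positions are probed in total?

315 hashes to 9; slot 9 is free → place at 9.
101 hashes to 16; slot 16 is free → place at 16.
128 hashes to 9; 9 taken → place at 10.
282 hashes to 10; 10 taken → place at 11.
621 hashes to 9; 9,10,11 taken → place at 12.
757 hashes to 9; 9,10,11,12 taken → place at 13.
345 hashes to 5; slot 5 is free → place at 5.
217 hashes to 13; 13 taken → place at 14.
672 hashes to 9; 9,10,11,12,13,14 taken → place at 15.
Table: [., ., ., ., ., 345, ., ., ., 315, 128, 282, 621, 757, 217, 672, 101]

7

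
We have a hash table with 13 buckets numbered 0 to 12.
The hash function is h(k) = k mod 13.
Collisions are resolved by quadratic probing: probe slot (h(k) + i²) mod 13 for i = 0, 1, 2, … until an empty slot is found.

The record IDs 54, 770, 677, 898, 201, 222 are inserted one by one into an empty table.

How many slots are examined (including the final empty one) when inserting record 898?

3

54: h=2 -> slot 2
770: h=3 -> slot 3
677: h=1 -> slot 1
898: h=1, probe 1,2,5 -> slot 5
201: h=6 -> slot 6
222: h=1, probe 1,2,5,10 -> slot 10
Table: [∅, 677, 54, 770, ∅, 898, 201, ∅, ∅, ∅, 222, ∅, ∅]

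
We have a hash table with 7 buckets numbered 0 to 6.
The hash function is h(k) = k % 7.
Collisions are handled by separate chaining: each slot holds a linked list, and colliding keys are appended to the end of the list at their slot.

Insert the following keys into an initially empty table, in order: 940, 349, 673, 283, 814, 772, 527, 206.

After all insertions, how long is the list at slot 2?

940 -> bucket 2
349 -> bucket 6
673 -> bucket 1
283 -> bucket 3
814 -> bucket 2 (collision)
772 -> bucket 2 (collision)
527 -> bucket 2 (collision)
206 -> bucket 3 (collision)
Final buckets:
0: -
1: 673
2: 940 -> 814 -> 772 -> 527
3: 283 -> 206
4: -
5: -
6: 349

4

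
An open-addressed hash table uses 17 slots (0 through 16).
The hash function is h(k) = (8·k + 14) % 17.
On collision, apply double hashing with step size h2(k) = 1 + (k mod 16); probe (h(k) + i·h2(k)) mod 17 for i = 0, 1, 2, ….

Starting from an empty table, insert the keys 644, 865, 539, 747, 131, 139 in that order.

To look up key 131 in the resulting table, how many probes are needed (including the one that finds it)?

2

644 hashes to 15; slot 15 is free -> place at 15.
865 hashes to 15, h2=2; 15 taken -> place at 0.
539 hashes to 8; slot 8 is free -> place at 8.
747 hashes to 6; slot 6 is free -> place at 6.
131 hashes to 8, h2=4; 8 taken -> place at 12.
139 hashes to 4; slot 4 is free -> place at 4.
Table: [865, ∅, ∅, ∅, 139, ∅, 747, ∅, 539, ∅, ∅, ∅, 131, ∅, ∅, 644, ∅]
Lookup 131: h=8, h2=4, probe 8,12 → found at 12.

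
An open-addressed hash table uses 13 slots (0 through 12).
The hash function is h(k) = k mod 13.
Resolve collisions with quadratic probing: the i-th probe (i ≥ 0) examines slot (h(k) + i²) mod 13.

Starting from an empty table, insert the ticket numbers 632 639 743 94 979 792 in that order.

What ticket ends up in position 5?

979

632 hashes to 8; slot 8 is free → place at 8.
639 hashes to 2; slot 2 is free → place at 2.
743 hashes to 2; 2 taken → place at 3.
94 hashes to 3; 3 taken → place at 4.
979 hashes to 4; 4 taken → place at 5.
792 hashes to 12; slot 12 is free → place at 12.
Table: [_, _, 639, 743, 94, 979, _, _, 632, _, _, _, 792]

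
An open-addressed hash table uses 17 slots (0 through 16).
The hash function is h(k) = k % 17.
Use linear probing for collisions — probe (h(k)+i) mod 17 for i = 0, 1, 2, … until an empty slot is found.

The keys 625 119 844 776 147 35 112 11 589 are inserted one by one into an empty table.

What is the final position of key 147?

14

Insert 625: h=13, slot 13 empty -> index 13.
Insert 119: h=0, slot 0 empty -> index 0.
Insert 844: h=11, slot 11 empty -> index 11.
Insert 776: h=11, slot 11 occupied -> index 12.
Insert 147: h=11, slots 11,12,13 occupied -> index 14.
Insert 35: h=1, slot 1 empty -> index 1.
Insert 112: h=10, slot 10 empty -> index 10.
Insert 11: h=11, slots 11,12,13,14 occupied -> index 15.
Insert 589: h=11, slots 11,12,13,14,15 occupied -> index 16.
Table: [119, 35, ., ., ., ., ., ., ., ., 112, 844, 776, 625, 147, 11, 589]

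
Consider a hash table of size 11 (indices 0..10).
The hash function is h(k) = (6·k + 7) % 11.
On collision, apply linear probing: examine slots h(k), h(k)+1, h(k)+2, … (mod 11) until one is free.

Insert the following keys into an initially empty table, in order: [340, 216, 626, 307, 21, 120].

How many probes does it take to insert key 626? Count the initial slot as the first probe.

340: h=1 => slot 1
216: h=5 => slot 5
626: h=1, probe 1,2 => slot 2
307: h=1, probe 1,2,3 => slot 3
21: h=1, probe 1,2,3,4 => slot 4
120: h=1, probe 1,2,3,4,5,6 => slot 6
Table: [., 340, 626, 307, 21, 216, 120, ., ., ., .]

2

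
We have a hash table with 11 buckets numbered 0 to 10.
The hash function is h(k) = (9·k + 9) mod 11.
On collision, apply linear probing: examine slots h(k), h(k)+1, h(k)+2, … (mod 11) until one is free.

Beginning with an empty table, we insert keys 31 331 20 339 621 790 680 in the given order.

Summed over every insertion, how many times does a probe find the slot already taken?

10

Insert 31: h=2, slot 2 empty -> index 2.
Insert 331: h=7, slot 7 empty -> index 7.
Insert 20: h=2, slot 2 occupied -> index 3.
Insert 339: h=2, slots 2,3 occupied -> index 4.
Insert 621: h=10, slot 10 empty -> index 10.
Insert 790: h=2, slots 2,3,4 occupied -> index 5.
Insert 680: h=2, slots 2,3,4,5 occupied -> index 6.
Table: [∅, ∅, 31, 20, 339, 790, 680, 331, ∅, ∅, 621]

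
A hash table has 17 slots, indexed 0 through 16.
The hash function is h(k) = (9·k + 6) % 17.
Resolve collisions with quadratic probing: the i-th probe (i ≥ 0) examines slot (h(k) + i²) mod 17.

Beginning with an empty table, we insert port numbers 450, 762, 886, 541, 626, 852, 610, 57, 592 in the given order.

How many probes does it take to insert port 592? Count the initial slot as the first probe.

5

450: h=10 → slot 10
762: h=13 → slot 13
886: h=7 → slot 7
541: h=13, probe 13,14 → slot 14
626: h=13, probe 13,14,0 → slot 0
852: h=7, probe 7,8 → slot 8
610: h=5 → slot 5
57: h=9 → slot 9
592: h=13, probe 13,14,0,5,12 → slot 12
Table: [626, ., ., ., ., 610, ., 886, 852, 57, 450, ., 592, 762, 541, ., .]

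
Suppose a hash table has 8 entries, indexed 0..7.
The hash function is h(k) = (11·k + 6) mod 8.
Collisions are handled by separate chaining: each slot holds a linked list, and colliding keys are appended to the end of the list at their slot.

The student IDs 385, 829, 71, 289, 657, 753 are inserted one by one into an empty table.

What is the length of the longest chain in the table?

4

Insert 385: h=1, bucket 1 empty -> new chain.
Insert 829: h=5, bucket 5 empty -> new chain.
Insert 71: h=3, bucket 3 empty -> new chain.
Insert 289: h=1, bucket 1 nonempty -> append to chain.
Insert 657: h=1, bucket 1 nonempty -> append to chain.
Insert 753: h=1, bucket 1 nonempty -> append to chain.
Final buckets:
0: ∅
1: 385 -> 289 -> 657 -> 753
2: ∅
3: 71
4: ∅
5: 829
6: ∅
7: ∅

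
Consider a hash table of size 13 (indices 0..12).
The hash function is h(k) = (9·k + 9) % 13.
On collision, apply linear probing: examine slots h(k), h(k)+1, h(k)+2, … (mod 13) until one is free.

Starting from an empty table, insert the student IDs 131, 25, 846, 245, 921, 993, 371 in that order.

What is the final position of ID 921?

7

Insert 131: h=5, slot 5 empty -> index 5.
Insert 25: h=0, slot 0 empty -> index 0.
Insert 846: h=5, slot 5 occupied -> index 6.
Insert 245: h=4, slot 4 empty -> index 4.
Insert 921: h=4, slots 4,5,6 occupied -> index 7.
Insert 993: h=2, slot 2 empty -> index 2.
Insert 371: h=7, slot 7 occupied -> index 8.
Table: [25, -, 993, -, 245, 131, 846, 921, 371, -, -, -, -]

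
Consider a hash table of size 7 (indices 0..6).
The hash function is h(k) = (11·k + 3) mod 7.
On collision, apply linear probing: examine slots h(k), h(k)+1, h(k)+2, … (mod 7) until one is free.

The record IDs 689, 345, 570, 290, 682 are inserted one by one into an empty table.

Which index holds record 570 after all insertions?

689 hashes to 1; slot 1 is free → place at 1.
345 hashes to 4; slot 4 is free → place at 4.
570 hashes to 1; 1 taken → place at 2.
290 hashes to 1; 1,2 taken → place at 3.
682 hashes to 1; 1,2,3,4 taken → place at 5.
Table: [∅, 689, 570, 290, 345, 682, ∅]

2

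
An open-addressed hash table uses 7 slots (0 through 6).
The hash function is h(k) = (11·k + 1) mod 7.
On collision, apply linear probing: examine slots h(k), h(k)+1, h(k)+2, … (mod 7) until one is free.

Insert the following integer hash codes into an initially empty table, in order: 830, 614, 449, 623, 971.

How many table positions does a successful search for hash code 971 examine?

3

830: h=3 → slot 3
614: h=0 → slot 0
449: h=5 → slot 5
623: h=1 → slot 1
971: h=0, probe 0,1,2 → slot 2
Table: [614, 623, 971, 830, _, 449, _]
Lookup 971: h=0, probe 0,1,2 → found at 2.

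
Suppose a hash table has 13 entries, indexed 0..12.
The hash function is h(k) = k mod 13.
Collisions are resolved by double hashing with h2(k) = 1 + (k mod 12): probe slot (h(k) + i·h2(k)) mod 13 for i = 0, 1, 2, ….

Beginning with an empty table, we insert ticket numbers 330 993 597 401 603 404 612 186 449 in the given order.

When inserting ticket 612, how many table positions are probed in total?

Insert 330: h=5, slot 5 empty → index 5.
Insert 993: h=5, h2=10, slot 5 occupied → index 2.
Insert 597: h=12, slot 12 empty → index 12.
Insert 401: h=11, slot 11 empty → index 11.
Insert 603: h=5, h2=4, slot 5 occupied → index 9.
Insert 404: h=1, slot 1 empty → index 1.
Insert 612: h=1, h2=1, slots 1,2 occupied → index 3.
Insert 186: h=4, slot 4 empty → index 4.
Insert 449: h=7, slot 7 empty → index 7.
Table: [—, 404, 993, 612, 186, 330, —, 449, —, 603, —, 401, 597]

3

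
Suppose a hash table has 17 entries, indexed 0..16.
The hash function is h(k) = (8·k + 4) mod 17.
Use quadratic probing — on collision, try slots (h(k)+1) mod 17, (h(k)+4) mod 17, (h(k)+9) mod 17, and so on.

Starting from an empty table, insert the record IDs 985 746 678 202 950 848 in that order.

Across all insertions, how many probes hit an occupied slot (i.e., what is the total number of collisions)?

10

Insert 985: h=13, slot 13 empty → index 13.
Insert 746: h=5, slot 5 empty → index 5.
Insert 678: h=5, slot 5 occupied → index 6.
Insert 202: h=5, slots 5,6 occupied → index 9.
Insert 950: h=5, slots 5,6,9 occupied → index 14.
Insert 848: h=5, slots 5,6,9,14 occupied → index 4.
Table: [-, -, -, -, 848, 746, 678, -, -, 202, -, -, -, 985, 950, -, -]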